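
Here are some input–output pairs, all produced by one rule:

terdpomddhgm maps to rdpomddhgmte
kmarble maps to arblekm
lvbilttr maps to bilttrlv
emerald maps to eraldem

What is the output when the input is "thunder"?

The rule is to move the first 2 characters to the end (rotate left by 2).
Applying that to "thunder" gives "underth".

underth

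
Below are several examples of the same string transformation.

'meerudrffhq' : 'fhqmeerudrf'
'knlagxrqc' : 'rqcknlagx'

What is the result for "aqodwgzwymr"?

ymraqodwgzw

In each case the input is transformed by: move the last 3 characters to the front (rotate right by 3).
Applying that to "aqodwgzwymr" gives "ymraqodwgzw".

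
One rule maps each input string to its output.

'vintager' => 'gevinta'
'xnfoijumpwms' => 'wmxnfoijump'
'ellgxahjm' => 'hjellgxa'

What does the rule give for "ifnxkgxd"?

Each output is the input with this applied: delete the last character, then move the last 2 characters to the front (rotate right by 2).
"ifnxkgxd" → "ifnxkgx" → "gxifnxk".

gxifnxk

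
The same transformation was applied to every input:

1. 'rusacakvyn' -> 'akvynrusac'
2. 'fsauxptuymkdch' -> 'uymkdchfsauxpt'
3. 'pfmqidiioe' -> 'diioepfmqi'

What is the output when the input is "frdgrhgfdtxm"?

What's happening: swap the front and back halves of the string.
On "frdgrhgfdtxm" that produces "gfdtxmfrdgrh".

gfdtxmfrdgrh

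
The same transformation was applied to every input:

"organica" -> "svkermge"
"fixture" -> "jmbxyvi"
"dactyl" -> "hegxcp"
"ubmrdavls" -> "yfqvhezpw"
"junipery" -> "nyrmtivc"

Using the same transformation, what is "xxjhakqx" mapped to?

bbnleoub

What's happening: shift every letter 4 places forward in the alphabet (wrapping around).
Doing the same to "xxjhakqx": "bbnleoub".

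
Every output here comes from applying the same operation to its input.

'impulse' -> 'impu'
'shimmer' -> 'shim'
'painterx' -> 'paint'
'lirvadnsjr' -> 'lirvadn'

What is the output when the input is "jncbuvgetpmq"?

jncbuvget

In each case the input is transformed by: delete the last 3 characters.
"jncbuvgetpmq" → "jncbuvget".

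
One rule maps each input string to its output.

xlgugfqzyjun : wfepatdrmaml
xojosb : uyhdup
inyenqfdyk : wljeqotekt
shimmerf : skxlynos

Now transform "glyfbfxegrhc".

dkmxnimrelhl

The rule is to swap the front and back halves of the string, then shift every letter 6 places forward in the alphabet (wrapping around).
Applying both steps to "glyfbfxegrhc": "xegrhcglyfbf", then "dkmxnimrelhl".
(Check on "shimmerf": → "merfshim" → "skxlynos" ✓)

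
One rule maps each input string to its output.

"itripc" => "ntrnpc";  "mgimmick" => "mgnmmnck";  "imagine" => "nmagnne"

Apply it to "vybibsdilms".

In each case the input is transformed by: replace every "i" with "n".
Applying that to "vybibsdilms" gives "vybnbsdnlms".

vybnbsdnlms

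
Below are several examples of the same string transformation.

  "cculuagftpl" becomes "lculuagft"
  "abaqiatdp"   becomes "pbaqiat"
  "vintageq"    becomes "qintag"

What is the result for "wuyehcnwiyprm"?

In each case the input is transformed by: swap the first and last characters, then delete the last 2 characters.
"wuyehcnwiyprm" → "muyehcnwiyp".

muyehcnwiyp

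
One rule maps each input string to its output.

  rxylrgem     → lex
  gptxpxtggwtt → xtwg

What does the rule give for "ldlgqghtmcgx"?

Looking at the pairs, the operation is to move the first 2 characters to the end (rotate left by 2), then keep one character in every 3, starting at position 2 (positions 2nd, 5th, 8th, ...).
So "ldlgqghtmcgx" becomes "ghcl".

ghcl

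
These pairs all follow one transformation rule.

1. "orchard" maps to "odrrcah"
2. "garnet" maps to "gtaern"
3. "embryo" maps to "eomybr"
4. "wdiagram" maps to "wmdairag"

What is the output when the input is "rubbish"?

rhusbib

Rule — take characters alternately from the front and the back (1st, last, 2nd, 2nd-last, ...).
"rubbish" → "rhusbib".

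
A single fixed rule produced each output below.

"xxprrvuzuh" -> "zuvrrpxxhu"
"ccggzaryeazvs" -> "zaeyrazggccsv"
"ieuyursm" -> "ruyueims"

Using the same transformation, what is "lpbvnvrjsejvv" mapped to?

jesjrvnvbplvv

The rule is to move the last 2 characters to the front (rotate right by 2), then reverse the string.
For "lpbvnvrjsejvv" the result is "jesjrvnvbplvv".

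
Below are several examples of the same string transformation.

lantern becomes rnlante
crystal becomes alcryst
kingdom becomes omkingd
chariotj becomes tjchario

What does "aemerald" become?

The transformation: move the last 2 characters to the front (rotate right by 2).
For "aemerald" the result is "ldaemera".

ldaemera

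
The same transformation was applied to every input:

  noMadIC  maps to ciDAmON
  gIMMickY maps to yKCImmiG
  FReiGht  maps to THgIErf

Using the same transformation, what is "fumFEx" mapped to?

XefMUF

In each case the input is transformed by: flip the case of every letter, then reverse the string.
On "fumFEx": the first step gives "FUMfeX", and the second then gives "XefMUF".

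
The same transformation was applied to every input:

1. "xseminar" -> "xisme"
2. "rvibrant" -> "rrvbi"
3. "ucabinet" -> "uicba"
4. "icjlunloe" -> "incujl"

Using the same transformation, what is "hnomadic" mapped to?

hanmo

Looking at the pairs, the operation is to delete the last 3 characters, then take characters alternately from the front and the back (1st, last, 2nd, 2nd-last, ...).
For "hnomadic", step one produces "hnoma"; step two turns that into "hanmo".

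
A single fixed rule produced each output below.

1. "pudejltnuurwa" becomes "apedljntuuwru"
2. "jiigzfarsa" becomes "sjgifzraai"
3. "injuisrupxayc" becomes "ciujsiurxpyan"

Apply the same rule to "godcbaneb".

bgcdabeno

Looking at the pairs, the operation is to swap each adjacent pair of characters (1↔2, 3↔4, ...), then swap the first and last characters.
For "godcbaneb", step one produces "ogcdabenb"; step two turns that into "bgcdabeno".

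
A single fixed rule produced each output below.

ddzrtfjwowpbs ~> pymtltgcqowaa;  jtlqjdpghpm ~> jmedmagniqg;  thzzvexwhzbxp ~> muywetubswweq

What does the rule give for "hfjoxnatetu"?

The transformation: shift every letter 3 places backward in the alphabet (wrapping around), then reverse the string.
For "hfjoxnatetu", step one produces "ecglukxqbqr"; step two turns that into "rqbqxkulgce".

rqbqxkulgce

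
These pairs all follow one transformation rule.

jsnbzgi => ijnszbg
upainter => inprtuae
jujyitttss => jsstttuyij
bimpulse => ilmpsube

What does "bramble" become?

belmrab

The pattern: sort the characters into alphabetical order, then move the first 2 characters to the end (rotate left by 2).
"bramble" → "abbelmr" → "belmrab".
(Check on "bimpulse": → "beilmpsu" → "ilmpsube" ✓)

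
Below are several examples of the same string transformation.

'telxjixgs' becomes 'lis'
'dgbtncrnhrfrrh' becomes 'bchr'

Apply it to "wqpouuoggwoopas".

Each output is the input with this applied: keep one character in every 3, starting at position 3 (positions 3rd, 6th, 9th, ...).
On "wqpouuoggwoopas" that produces "pugos".

pugos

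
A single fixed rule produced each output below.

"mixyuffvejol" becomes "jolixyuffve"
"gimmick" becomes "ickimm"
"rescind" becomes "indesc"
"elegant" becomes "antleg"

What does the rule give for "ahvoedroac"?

The rule is to delete the first character, then move the last 3 characters to the front (rotate right by 3).
On "ahvoedroac" that produces "oachvoedr".
(Check on "elegant": → "legant" → "antleg" ✓)

oachvoedr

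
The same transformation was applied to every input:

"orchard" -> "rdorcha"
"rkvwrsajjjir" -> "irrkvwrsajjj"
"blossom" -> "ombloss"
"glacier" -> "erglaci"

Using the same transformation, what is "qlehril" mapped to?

Each output is the input with this applied: move the last 2 characters to the front (rotate right by 2).
So "qlehril" becomes "ilqlehr".

ilqlehr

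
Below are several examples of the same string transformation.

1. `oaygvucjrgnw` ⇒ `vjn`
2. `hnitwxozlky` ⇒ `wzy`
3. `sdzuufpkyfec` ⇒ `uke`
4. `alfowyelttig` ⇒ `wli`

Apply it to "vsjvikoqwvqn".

Rule — delete the first 3 characters, then keep one character in every 3, starting at position 2 (positions 2nd, 5th, 8th, ...).
Applying that to "vsjvikoqwvqn" gives "iqq".

iqq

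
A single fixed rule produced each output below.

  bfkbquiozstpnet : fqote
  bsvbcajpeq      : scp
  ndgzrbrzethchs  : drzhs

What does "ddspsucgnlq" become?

dsgq

In each case the input is transformed by: keep one character in every 3, starting at position 2 (positions 2nd, 5th, 8th, ...).
"ddspsucgnlq" → "dsgq".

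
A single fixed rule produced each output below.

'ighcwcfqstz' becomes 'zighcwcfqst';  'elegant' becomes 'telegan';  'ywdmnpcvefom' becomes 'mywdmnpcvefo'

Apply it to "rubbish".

hrubbis

The rule is to move the last character to the front.
So "rubbish" becomes "hrubbis".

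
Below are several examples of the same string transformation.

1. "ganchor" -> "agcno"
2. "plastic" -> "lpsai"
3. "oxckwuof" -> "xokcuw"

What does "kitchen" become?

ikcte

The pattern: swap each adjacent pair of characters (1↔2, 3↔4, ...), then delete the last 2 characters.
Applying both steps to "kitchen": "ikctehn", then "ikcte".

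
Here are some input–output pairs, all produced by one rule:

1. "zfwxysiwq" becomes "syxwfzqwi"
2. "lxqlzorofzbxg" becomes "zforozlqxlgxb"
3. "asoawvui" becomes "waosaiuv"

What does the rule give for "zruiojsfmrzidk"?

Rule — move the last 3 characters to the front (rotate right by 3), then reverse the string.
For "zruiojsfmrzidk", step one produces "idkzruiojsfmrz"; step two turns that into "zrmfsjoiurzkdi".

zrmfsjoiurzkdi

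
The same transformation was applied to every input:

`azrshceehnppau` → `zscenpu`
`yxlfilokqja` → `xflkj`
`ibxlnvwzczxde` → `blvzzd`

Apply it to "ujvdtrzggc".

jdrgc

Rule — keep every other character starting from the second (positions 2nd, 4th, 6th, ...).
So "ujvdtrzggc" becomes "jdrgc".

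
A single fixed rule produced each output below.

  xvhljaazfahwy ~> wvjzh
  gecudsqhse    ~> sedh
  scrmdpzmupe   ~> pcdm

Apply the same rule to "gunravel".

Looking at the pairs, the operation is to move the last 2 characters to the front (rotate right by 2), then keep one character in every 3, starting at position 1 (positions 1st, 4th, 7th, ...).
On "gunravel" that produces "eua".

eua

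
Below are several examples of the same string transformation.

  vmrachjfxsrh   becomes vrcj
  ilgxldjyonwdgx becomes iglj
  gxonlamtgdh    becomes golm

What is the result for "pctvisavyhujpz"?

ptia

The pattern: keep every other character starting from the first (positions 1st, 3rd, 5th, ...), then keep only the first 4 characters.
Doing the same to "pctvisavyhujpz": "ptia".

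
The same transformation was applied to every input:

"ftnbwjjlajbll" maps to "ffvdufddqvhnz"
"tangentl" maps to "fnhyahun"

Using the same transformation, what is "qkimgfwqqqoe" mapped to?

yikkkqzagcek

The pattern: shift every letter 6 places backward in the alphabet (wrapping around), then reverse the string.
On "qkimgfwqqqoe": the first step gives "kecgazqkkkiy", and the second then gives "yikkkqzagcek".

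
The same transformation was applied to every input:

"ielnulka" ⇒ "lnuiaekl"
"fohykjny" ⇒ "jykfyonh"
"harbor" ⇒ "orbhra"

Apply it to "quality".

What's happening: take characters alternately from the front and the back (1st, last, 2nd, 2nd-last, ...), then move the last 3 characters to the front (rotate right by 3).
For "quality", step one produces "qyutail"; step two turns that into "ailqyut".
(Check on "ielnulka": → "iaekllnu" → "lnuiaekl" ✓)

ailqyut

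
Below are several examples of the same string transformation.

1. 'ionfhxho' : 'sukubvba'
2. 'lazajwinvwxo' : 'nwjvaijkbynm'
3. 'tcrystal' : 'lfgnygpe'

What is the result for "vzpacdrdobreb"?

The transformation: shift every letter 13 places forward in the alphabet (wrapping around) — i.e. ROT13, then move the first 3 characters to the end (rotate left by 3).
Working it through for "vzpacdrdobreb": intermediate "imcnpqeqboero", final "npqeqboeroimc".

npqeqboeroimc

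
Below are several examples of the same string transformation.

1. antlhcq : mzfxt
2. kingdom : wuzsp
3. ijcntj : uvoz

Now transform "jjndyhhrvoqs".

Each output is the input with this applied: shift every letter 12 places forward in the alphabet (wrapping around), then delete the last 2 characters.
Applying both steps to "jjndyhhrvoqs": "vvzpkttdhace", then "vvzpkttdha".
(Check on "kingdom": → "wuzspay" → "wuzsp" ✓)

vvzpkttdha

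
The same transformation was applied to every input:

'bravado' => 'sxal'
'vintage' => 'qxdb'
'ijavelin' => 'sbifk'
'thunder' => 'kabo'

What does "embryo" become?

The transformation: delete the first 3 characters, then shift every letter 3 places backward in the alphabet (wrapping around).
Applying both steps to "embryo": "ryo", then "ovl".

ovl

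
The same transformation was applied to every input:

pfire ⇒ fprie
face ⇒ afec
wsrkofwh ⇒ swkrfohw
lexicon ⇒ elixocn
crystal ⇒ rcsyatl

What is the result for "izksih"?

ziskhi

The pattern: swap each adjacent pair of characters (1↔2, 3↔4, ...).
So "izksih" becomes "ziskhi".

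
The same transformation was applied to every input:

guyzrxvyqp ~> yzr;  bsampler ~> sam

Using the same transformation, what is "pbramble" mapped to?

In each case the input is transformed by: swap the front and back halves of the string, then keep only the last 3 characters.
"pbramble" → "bra".

bra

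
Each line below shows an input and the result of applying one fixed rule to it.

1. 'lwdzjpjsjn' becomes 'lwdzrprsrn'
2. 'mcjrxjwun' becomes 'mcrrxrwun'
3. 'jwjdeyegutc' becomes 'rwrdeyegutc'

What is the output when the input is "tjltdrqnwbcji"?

trltdrqnwbcri

What's happening: replace every "j" with "r".
Applying that to "tjltdrqnwbcji" gives "trltdrqnwbcri".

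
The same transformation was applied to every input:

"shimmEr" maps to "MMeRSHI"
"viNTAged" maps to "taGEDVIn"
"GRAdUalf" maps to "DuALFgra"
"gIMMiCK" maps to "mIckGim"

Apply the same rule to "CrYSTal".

Each output is the input with this applied: move the first 3 characters to the end (rotate left by 3), then flip the case of every letter.
"CrYSTal" → "STalCrY" → "stALcRy".

stALcRy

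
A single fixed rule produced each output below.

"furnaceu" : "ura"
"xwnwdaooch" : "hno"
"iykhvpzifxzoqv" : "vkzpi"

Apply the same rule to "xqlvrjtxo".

olj

In each case the input is transformed by: take characters alternately from the front and the back (1st, last, 2nd, 2nd-last, ...), then keep one character in every 3, starting at position 2 (positions 2nd, 5th, 8th, ...).
For "xqlvrjtxo", step one produces "xoqxltvjr"; step two turns that into "olj".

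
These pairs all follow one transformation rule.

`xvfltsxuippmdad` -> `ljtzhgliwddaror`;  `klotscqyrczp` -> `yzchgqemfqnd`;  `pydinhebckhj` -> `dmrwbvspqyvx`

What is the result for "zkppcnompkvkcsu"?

nyddqbcadyjyqgi

Each output is the input with this applied: shift every letter 12 places backward in the alphabet (wrapping around).
Doing the same to "zkppcnompkvkcsu": "nyddqbcadyjyqgi".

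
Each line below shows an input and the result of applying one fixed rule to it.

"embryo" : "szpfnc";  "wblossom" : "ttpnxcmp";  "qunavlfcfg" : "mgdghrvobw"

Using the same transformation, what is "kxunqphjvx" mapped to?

qikwylyvor

Rule — swap the front and back halves of the string, then shift every letter 1 place forward in the alphabet (wrapping around).
Doing the same to "kxunqphjvx": "qikwylyvor".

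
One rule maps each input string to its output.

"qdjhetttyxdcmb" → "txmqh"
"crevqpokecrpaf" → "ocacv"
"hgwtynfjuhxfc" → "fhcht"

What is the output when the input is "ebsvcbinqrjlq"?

irqev

Rule — keep one character in every 3, starting at position 1 (positions 1st, 4th, 7th, ...), then move the last 3 characters to the front (rotate right by 3).
On "ebsvcbinqrjlq": the first step gives "evirq", and the second then gives "irqev".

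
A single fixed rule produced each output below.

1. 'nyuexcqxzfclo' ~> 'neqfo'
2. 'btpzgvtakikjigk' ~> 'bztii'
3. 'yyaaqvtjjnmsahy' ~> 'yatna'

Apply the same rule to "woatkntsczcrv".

The transformation: keep one character in every 3, starting at position 1 (positions 1st, 4th, 7th, ...).
"woatkntsczcrv" → "wttzv".

wttzv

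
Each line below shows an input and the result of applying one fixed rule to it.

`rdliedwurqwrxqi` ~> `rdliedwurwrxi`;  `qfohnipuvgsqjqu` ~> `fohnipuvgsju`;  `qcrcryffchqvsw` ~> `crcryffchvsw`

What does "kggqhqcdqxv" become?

Rule — remove every "q".
So "kggqhqcdqxv" becomes "kgghcdxv".

kgghcdxv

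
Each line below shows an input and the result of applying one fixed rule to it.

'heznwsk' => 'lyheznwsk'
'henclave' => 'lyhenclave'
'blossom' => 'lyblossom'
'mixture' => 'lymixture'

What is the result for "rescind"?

lyrescind

Rule — prepend "ly".
Applying that to "rescind" gives "lyrescind".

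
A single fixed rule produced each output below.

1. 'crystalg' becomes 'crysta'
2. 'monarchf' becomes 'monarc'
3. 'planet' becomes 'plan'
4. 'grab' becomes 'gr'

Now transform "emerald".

Looking at the pairs, the operation is to delete the last 2 characters.
Applying that to "emerald" gives "emera".

emera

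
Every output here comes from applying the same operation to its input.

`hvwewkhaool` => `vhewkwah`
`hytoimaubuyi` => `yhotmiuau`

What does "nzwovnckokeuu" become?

The transformation: swap each adjacent pair of characters (1↔2, 3↔4, ...), then delete the last 3 characters.
So "nzwovnckokeuu" becomes "znownvkcko".

znownvkcko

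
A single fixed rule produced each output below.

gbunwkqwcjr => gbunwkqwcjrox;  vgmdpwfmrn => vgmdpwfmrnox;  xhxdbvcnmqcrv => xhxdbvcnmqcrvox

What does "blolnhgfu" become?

blolnhgfuox

The pattern: append "ox".
On "blolnhgfu" that produces "blolnhgfuox".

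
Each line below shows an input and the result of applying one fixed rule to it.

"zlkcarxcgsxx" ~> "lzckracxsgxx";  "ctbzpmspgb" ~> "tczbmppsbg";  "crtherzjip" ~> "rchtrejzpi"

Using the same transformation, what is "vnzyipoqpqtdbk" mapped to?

Each output is the input with this applied: swap each adjacent pair of characters (1↔2, 3↔4, ...).
So "vnzyipoqpqtdbk" becomes "nvyzpiqoqpdtkb".

nvyzpiqoqpdtkb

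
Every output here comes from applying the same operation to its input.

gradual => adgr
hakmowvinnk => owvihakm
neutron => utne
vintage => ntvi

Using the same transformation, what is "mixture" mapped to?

What's happening: delete the last 3 characters, then swap the front and back halves of the string.
Working it through for "mixture": intermediate "mixt", final "xtmi".

xtmi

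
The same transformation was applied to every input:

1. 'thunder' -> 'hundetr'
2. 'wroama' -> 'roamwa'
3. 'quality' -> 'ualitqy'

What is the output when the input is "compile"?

Rule — swap the first and last characters, then move the first character to the end.
Doing the same to "compile": "ompilce".
(Check on "thunder": → "rhundet" → "hundetr" ✓)

ompilce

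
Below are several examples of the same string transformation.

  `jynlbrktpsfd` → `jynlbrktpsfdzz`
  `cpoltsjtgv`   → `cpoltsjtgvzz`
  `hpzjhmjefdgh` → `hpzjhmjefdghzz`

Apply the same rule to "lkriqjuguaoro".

lkriqjuguaorozz

In each case the input is transformed by: append "zz".
So "lkriqjuguaoro" becomes "lkriqjuguaorozz".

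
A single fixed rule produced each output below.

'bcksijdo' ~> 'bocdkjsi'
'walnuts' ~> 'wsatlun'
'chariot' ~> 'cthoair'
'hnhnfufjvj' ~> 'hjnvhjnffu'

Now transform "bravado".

The rule is to take characters alternately from the front and the back (1st, last, 2nd, 2nd-last, ...).
"bravado" → "bordaav".

bordaav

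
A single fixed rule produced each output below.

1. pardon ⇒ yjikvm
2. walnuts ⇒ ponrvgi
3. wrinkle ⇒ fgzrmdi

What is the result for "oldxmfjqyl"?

ltgjgyshae

The transformation: shift every letter 5 places backward in the alphabet (wrapping around), then move the last 3 characters to the front (rotate right by 3).
Applying both steps to "oldxmfjqyl": "jgyshaeltg", then "ltgjgyshae".
(Check on "pardon": → "kvmyji" → "yjikvm" ✓)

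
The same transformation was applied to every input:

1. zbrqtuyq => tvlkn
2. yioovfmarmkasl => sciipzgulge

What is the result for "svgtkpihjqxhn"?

The rule is to shift every letter 6 places backward in the alphabet (wrapping around), then delete the last 3 characters.
For "svgtkpihjqxhn", step one produces "mpanejcbdkrbh"; step two turns that into "mpanejcbdk".

mpanejcbdk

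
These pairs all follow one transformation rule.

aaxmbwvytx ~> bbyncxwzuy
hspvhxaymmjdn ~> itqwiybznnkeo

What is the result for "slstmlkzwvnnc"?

What's happening: shift every letter 1 place forward in the alphabet (wrapping around).
On "slstmlkzwvnnc" that produces "tmtunmlaxwood".

tmtunmlaxwood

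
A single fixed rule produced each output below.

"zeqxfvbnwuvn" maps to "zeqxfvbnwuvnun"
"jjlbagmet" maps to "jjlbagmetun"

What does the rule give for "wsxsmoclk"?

What's happening: append "un".
So "wsxsmoclk" becomes "wsxsmoclkun".

wsxsmoclkun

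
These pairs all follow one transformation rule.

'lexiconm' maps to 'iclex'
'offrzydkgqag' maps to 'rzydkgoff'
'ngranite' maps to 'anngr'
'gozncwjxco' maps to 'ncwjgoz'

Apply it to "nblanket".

Rule — delete the last 3 characters, then move the first 3 characters to the end (rotate left by 3).
Starting from "nblanket": after the first operation, "nblan"; after the second, "annbl".

annbl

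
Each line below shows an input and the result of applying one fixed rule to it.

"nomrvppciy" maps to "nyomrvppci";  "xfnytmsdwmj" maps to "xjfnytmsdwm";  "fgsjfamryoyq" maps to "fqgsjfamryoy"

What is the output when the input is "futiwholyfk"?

The rule is to swap the first and last characters, then move the last character to the front.
For "futiwholyfk", step one produces "kutiwholyff"; step two turns that into "fkutiwholyf".

fkutiwholyf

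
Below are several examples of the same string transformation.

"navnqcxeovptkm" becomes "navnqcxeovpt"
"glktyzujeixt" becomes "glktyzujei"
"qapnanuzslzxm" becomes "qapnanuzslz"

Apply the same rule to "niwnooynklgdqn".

niwnooynklgd

What's happening: delete the last 2 characters.
So "niwnooynklgdqn" becomes "niwnooynklgd".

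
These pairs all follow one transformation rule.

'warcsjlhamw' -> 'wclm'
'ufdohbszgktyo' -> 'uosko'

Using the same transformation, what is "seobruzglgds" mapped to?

Rule — keep one character in every 3, starting at position 1 (positions 1st, 4th, 7th, ...).
Applying that to "seobruzglgds" gives "sbzg".

sbzg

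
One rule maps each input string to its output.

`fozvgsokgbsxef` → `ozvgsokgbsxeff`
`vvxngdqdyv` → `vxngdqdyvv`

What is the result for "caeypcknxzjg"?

Each output is the input with this applied: move the first character to the end.
Doing the same to "caeypcknxzjg": "aeypcknxzjgc".

aeypcknxzjgc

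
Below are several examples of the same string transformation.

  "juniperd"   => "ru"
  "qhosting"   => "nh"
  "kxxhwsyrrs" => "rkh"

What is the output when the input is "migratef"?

Looking at the pairs, the operation is to swap the front and back halves of the string, then keep one character in every 3, starting at position 3 (positions 3rd, 6th, 9th, ...).
"migratef" → "ei".

ei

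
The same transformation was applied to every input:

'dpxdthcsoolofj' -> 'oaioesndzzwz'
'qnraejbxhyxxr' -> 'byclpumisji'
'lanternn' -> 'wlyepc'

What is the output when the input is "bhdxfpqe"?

Each output is the input with this applied: delete the last 2 characters, then shift every letter 11 places forward in the alphabet (wrapping around).
Applying both steps to "bhdxfpqe": "bhdxfp", then "msoiqa".

msoiqa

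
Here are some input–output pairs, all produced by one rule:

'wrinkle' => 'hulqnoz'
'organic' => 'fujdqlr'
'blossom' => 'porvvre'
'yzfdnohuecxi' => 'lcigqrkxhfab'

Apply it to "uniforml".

oqlirupx

Each output is the input with this applied: swap the first and last characters, then shift every letter 3 places forward in the alphabet (wrapping around).
Working it through for "uniforml": intermediate "lniformu", final "oqlirupx".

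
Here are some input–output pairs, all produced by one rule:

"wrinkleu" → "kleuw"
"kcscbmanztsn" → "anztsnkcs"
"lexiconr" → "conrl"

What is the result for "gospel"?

What's happening: swap the front and back halves of the string, then delete the last 3 characters.
On "gospel": the first step gives "pelgos", and the second then gives "pel".

pel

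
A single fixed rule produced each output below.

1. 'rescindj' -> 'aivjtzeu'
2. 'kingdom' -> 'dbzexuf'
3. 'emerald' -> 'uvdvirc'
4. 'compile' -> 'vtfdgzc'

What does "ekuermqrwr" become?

ivblvidhin

Each output is the input with this applied: shift every letter 9 places backward in the alphabet (wrapping around), then move the last character to the front.
On "ekuermqrwr": the first step gives "vblvidhini", and the second then gives "ivblvidhin".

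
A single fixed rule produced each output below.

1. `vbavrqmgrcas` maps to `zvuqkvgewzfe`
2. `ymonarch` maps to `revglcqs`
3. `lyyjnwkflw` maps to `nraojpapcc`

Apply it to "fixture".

xyvijmb

The transformation: shift every letter 4 places forward in the alphabet (wrapping around), then move the first 3 characters to the end (rotate left by 3).
"fixture" → "jmbxyvi" → "xyvijmb".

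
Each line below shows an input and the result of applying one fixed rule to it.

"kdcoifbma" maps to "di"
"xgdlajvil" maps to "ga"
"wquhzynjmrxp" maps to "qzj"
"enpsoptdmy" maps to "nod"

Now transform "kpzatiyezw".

pte

Each output is the input with this applied: delete the last 2 characters, then keep one character in every 3, starting at position 2 (positions 2nd, 5th, 8th, ...).
For "kpzatiyezw", step one produces "kpzatiye"; step two turns that into "pte".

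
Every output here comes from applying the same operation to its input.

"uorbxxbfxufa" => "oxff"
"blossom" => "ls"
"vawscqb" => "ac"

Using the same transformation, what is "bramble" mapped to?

rb

In each case the input is transformed by: keep one character in every 3, starting at position 2 (positions 2nd, 5th, 8th, ...).
Doing the same to "bramble": "rb".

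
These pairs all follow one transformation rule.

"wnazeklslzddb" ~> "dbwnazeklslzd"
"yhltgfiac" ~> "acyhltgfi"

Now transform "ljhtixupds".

What's happening: move the last 2 characters to the front (rotate right by 2).
Applying that to "ljhtixupds" gives "dsljhtixup".

dsljhtixup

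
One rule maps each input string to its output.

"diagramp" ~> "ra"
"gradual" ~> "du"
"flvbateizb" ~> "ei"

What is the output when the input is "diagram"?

gr

The pattern: move the last 2 characters to the front (rotate right by 2), then keep only the last 2 characters.
Starting from "diagram": after the first operation, "amdiagr"; after the second, "gr".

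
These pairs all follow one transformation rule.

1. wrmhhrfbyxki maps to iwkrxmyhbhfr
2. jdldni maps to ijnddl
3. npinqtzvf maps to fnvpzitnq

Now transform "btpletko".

Looking at the pairs, the operation is to reverse the string, then take characters alternately from the front and the back (1st, last, 2nd, 2nd-last, ...).
On "btpletko": the first step gives "oktelptb", and the second then gives "obkttpel".

obkttpel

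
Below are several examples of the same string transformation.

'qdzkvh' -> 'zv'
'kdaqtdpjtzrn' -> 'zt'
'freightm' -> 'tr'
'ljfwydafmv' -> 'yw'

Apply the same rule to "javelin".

vn

Rule — sort the characters into reverse alphabetical order, then keep only the first 2 characters.
Doing the same to "javelin": "vn".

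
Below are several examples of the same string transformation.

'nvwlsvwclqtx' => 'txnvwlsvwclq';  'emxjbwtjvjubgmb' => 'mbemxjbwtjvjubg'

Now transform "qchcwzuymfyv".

yvqchcwzuymf

Each output is the input with this applied: move the last 2 characters to the front (rotate right by 2).
For "qchcwzuymfyv" the result is "yvqchcwzuymf".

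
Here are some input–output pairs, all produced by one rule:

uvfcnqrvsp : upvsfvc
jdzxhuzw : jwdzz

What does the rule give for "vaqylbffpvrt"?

vtarqvypl

The pattern: take characters alternately from the front and the back (1st, last, 2nd, 2nd-last, ...), then delete the last 3 characters.
Applying both steps to "vaqylbffpvrt": "vtarqvyplfbf", then "vtarqvypl".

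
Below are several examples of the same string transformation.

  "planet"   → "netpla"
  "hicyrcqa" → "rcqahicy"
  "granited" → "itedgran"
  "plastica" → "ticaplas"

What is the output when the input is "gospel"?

Each output is the input with this applied: swap the front and back halves of the string.
"gospel" → "pelgos".

pelgos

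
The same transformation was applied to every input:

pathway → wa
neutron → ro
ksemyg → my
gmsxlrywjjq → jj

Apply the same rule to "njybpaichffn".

Each output is the input with this applied: move the last character to the front, then keep only the last 2 characters.
"njybpaichffn" → "nnjybpaichff" → "ff".
(Check on "ksemyg": → "gksemy" → "my" ✓)

ff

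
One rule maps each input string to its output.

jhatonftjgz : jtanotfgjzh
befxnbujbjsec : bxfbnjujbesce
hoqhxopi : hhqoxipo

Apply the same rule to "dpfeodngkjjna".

defdognjknjap

The rule is to swap each adjacent pair of characters (1↔2, 3↔4, ...), then move the first character to the end.
For "dpfeodngkjjna", step one produces "pdefdognjknja"; step two turns that into "defdognjknjap".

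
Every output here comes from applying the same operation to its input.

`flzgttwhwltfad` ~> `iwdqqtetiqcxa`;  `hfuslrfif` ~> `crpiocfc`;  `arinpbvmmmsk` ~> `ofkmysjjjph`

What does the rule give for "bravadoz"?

oxsxalw

The rule is to shift every letter 3 places backward in the alphabet (wrapping around), then delete the first character.
For "bravadoz", step one produces "yoxsxalw"; step two turns that into "oxsxalw".
(Check on "hfuslrfif": → "ecrpiocfc" → "crpiocfc" ✓)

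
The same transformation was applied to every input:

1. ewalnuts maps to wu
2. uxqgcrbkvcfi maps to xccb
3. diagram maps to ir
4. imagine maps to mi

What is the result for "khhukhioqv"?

What's happening: take characters alternately from the front and the back (1st, last, 2nd, 2nd-last, ...), then keep one character in every 3, starting at position 3 (positions 3rd, 6th, 9th, ...).
Working it through for "khhukhioqv": intermediate "kvhqhouikh", final "hok".

hok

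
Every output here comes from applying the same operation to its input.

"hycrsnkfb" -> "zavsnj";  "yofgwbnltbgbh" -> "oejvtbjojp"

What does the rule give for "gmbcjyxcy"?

Looking at the pairs, the operation is to shift every letter 8 places forward in the alphabet (wrapping around), then delete the first 3 characters.
"gmbcjyxcy" → "oujkrgfkg" → "krgfkg".

krgfkg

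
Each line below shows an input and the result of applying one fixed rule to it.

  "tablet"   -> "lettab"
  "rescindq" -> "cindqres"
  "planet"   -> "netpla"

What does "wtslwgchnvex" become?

The rule is to move the first 3 characters to the end (rotate left by 3).
On "wtslwgchnvex" that produces "lwgchnvexwts".

lwgchnvexwts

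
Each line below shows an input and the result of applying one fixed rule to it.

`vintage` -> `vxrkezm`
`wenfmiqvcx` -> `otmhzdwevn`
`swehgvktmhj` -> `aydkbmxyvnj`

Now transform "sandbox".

In each case the input is transformed by: reverse the string, then shift every letter 9 places backward in the alphabet (wrapping around).
On "sandbox" that produces "ofsuerj".

ofsuerj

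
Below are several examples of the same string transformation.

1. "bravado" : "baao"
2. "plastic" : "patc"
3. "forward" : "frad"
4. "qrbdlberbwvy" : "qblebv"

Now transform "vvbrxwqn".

The transformation: keep every other character starting from the first (positions 1st, 3rd, 5th, ...).
Applying that to "vvbrxwqn" gives "vbxq".

vbxq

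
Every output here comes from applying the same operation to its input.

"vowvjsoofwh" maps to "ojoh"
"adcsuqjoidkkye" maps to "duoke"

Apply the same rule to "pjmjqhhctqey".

Rule — keep one character in every 3, starting at position 2 (positions 2nd, 5th, 8th, ...).
For "pjmjqhhctqey" the result is "jqce".

jqce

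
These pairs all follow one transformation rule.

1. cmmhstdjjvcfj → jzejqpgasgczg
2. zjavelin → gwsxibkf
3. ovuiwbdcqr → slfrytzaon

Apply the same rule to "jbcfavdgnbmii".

ygczsxdaykfjf

The rule is to swap each adjacent pair of characters (1↔2, 3↔4, ...), then shift every letter 3 places backward in the alphabet (wrapping around).
So "jbcfavdgnbmii" becomes "ygczsxdaykfjf".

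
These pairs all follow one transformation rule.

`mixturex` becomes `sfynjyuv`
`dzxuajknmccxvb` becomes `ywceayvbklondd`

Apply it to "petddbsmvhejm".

fknqfueectnwi

The transformation: move the last 3 characters to the front (rotate right by 3), then shift every letter 1 place forward in the alphabet (wrapping around).
"petddbsmvhejm" → "ejmpetddbsmvh" → "fknqfueectnwi".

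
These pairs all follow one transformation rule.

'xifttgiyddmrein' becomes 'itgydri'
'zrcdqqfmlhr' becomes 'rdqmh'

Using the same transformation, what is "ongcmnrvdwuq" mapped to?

The rule is to keep every other character starting from the second (positions 2nd, 4th, 6th, ...).
For "ongcmnrvdwuq" the result is "ncnvwq".

ncnvwq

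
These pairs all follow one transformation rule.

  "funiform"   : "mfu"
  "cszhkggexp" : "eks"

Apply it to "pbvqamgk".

kab

Looking at the pairs, the operation is to keep one character in every 3, starting at position 2 (positions 2nd, 5th, 8th, ...), then reverse the string.
Working it through for "pbvqamgk": intermediate "bak", final "kab".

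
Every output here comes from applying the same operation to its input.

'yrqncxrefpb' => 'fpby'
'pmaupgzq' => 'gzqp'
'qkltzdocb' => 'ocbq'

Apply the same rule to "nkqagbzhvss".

vssn

In each case the input is transformed by: move the last 3 characters to the front (rotate right by 3), then keep only the first 4 characters.
For "nkqagbzhvss", step one produces "vssnkqagbzh"; step two turns that into "vssn".
(Check on "yrqncxrefpb": → "fpbyrqncxre" → "fpby" ✓)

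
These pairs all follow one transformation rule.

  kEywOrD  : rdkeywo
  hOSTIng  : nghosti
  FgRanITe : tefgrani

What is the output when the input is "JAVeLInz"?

Rule — move the last 2 characters to the front (rotate right by 2), then convert every letter to lowercase.
On "JAVeLInz": the first step gives "nzJAVeLI", and the second then gives "nzjaveli".

nzjaveli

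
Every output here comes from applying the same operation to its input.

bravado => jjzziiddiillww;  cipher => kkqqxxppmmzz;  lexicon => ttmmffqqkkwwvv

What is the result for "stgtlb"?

The pattern: double every character, then shift every letter 8 places forward in the alphabet (wrapping around).
Applying both steps to "stgtlb": "ssttggttllbb", then "aabboobbttjj".

aabboobbttjj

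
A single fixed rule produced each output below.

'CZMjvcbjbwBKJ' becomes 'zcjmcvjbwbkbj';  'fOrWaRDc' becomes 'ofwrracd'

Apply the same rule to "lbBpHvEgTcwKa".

Rule — swap each adjacent pair of characters (1↔2, 3↔4, ...), then convert every letter to lowercase.
Applying both steps to "lbBpHvEgTcwKa": "blpBvHgEcTKwa", then "blpbvhgectkwa".
(Check on "CZMjvcbjbwBKJ": → "ZCjMcvjbwbKBJ" → "zcjmcvjbwbkbj" ✓)

blpbvhgectkwa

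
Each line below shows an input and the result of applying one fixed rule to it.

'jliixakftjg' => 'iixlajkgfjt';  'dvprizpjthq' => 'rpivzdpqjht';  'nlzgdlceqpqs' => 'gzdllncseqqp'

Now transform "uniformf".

fionrumf

Looking at the pairs, the operation is to move the first 3 characters to the end (rotate left by 3), then take characters alternately from the front and the back (1st, last, 2nd, 2nd-last, ...).
On "uniformf": the first step gives "formfuni", and the second then gives "fionrumf".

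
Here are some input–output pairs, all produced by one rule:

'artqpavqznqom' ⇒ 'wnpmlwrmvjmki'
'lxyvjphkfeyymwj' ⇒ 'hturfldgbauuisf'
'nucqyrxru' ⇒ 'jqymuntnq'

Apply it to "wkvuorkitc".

sgrqkngepy

Looking at the pairs, the operation is to shift every letter 4 places backward in the alphabet (wrapping around).
For "wkvuorkitc" the result is "sgrqkngepy".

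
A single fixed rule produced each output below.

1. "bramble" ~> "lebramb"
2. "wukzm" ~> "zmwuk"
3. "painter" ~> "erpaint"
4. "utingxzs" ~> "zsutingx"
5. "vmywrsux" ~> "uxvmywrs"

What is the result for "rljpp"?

pprlj

Each output is the input with this applied: move the last 2 characters to the front (rotate right by 2).
So "rljpp" becomes "pprlj".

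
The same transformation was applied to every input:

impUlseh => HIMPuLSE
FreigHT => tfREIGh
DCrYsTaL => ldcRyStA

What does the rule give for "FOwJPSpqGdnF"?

ffoWjpsPQgDN

The transformation: move the last character to the front, then flip the case of every letter.
For "FOwJPSpqGdnF", step one produces "FFOwJPSpqGdn"; step two turns that into "ffoWjpsPQgDN".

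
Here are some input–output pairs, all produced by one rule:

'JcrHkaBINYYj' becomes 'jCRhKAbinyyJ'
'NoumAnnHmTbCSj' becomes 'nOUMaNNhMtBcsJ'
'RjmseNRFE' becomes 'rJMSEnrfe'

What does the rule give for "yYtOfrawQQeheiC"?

YyToFRAWqqEHEIc

Each output is the input with this applied: flip the case of every letter.
So "yYtOfrawQQeheiC" becomes "YyToFRAWqqEHEIc".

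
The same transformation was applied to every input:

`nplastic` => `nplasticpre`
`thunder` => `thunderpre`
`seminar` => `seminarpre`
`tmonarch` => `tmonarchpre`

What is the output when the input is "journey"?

journeypre

Each output is the input with this applied: append "pre".
Applying that to "journey" gives "journeypre".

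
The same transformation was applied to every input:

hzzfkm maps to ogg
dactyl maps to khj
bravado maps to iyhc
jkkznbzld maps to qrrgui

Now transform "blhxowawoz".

The transformation: delete the last 3 characters, then shift every letter 7 places forward in the alphabet (wrapping around).
For "blhxowawoz", step one produces "blhxowa"; step two turns that into "isoevdh".

isoevdh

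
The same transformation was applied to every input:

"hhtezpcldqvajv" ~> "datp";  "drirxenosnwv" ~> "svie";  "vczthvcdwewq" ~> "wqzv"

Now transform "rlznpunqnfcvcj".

nvzu

The pattern: keep one character in every 3, starting at position 3 (positions 3rd, 6th, 9th, ...), then move the last 2 characters to the front (rotate right by 2).
"rlznpunqnfcvcj" → "zunv" → "nvzu".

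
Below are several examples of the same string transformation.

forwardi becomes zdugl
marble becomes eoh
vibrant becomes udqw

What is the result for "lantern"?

The pattern: delete the first 3 characters, then shift every letter 3 places forward in the alphabet (wrapping around).
"lantern" → "tern" → "whuq".
(Check on "forwardi": → "wardi" → "zdugl" ✓)

whuq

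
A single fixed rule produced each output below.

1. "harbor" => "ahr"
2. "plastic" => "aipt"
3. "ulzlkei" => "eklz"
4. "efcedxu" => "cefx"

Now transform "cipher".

Looking at the pairs, the operation is to sort the characters into alphabetical order, then keep every other character starting from the first (positions 1st, 3rd, 5th, ...).
Applying both steps to "cipher": "cehipr", then "chp".

chp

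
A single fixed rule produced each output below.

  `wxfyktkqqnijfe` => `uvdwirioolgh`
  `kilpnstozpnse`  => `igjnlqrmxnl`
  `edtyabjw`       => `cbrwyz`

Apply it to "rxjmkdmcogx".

In each case the input is transformed by: shift every letter 2 places backward in the alphabet (wrapping around), then delete the last 2 characters.
Working it through for "rxjmkdmcogx": intermediate "pvhkibkamev", final "pvhkibkam".

pvhkibkam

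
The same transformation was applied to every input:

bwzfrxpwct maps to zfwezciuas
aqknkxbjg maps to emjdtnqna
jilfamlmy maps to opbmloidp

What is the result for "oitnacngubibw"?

The transformation: shift every letter 3 places forward in the alphabet (wrapping around), then move the last 3 characters to the front (rotate right by 3).
Applying that to "oitnacngubibw" gives "lezrlwqdfqjxe".

lezrlwqdfqjxe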